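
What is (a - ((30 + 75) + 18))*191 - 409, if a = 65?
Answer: -11487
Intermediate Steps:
(a - ((30 + 75) + 18))*191 - 409 = (65 - ((30 + 75) + 18))*191 - 409 = (65 - (105 + 18))*191 - 409 = (65 - 1*123)*191 - 409 = (65 - 123)*191 - 409 = -58*191 - 409 = -11078 - 409 = -11487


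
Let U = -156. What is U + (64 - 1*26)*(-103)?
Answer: -4070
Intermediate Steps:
U + (64 - 1*26)*(-103) = -156 + (64 - 1*26)*(-103) = -156 + (64 - 26)*(-103) = -156 + 38*(-103) = -156 - 3914 = -4070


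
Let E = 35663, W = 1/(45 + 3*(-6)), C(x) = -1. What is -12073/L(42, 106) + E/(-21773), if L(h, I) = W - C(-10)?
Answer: -7098365147/609644 ≈ -11643.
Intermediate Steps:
W = 1/27 (W = 1/(45 - 18) = 1/27 ≈ 0.037037)
L(h, I) = 28/27 (L(h, I) = 1/27 - 1*(-1) = 1/27 + 1 = 28/27)
-12073/L(42, 106) + E/(-21773) = -12073/28/27 + 35663/(-21773) = -12073*27/28 + 35663*(-1/21773) = -325971/28 - 35663/21773 = -7098365147/609644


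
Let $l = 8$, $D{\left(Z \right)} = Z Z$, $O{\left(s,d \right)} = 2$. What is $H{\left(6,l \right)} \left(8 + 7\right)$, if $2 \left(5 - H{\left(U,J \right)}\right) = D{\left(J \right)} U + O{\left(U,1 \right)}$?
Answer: $-2820$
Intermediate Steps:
$D{\left(Z \right)} = Z^{2}$
$H{\left(U,J \right)} = 4 - \frac{U J^{2}}{2}$ ($H{\left(U,J \right)} = 5 - \frac{J^{2} U + 2}{2} = 5 - \frac{U J^{2} + 2}{2} = 5 - \frac{2 + U J^{2}}{2} = 5 - \left(1 + \frac{U J^{2}}{2}\right) = 4 - \frac{U J^{2}}{2}$)
$H{\left(6,l \right)} \left(8 + 7\right) = \left(4 - 3 \cdot 8^{2}\right) \left(8 + 7\right) = \left(4 - 3 \cdot 64\right) 15 = \left(4 - 192\right) 15 = \left(-188\right) 15 = -2820$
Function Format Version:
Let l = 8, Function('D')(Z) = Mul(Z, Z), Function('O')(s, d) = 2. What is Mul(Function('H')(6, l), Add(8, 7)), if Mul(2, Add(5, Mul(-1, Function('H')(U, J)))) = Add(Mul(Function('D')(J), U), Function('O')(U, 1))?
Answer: -2820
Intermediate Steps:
Function('D')(Z) = Pow(Z, 2)
Function('H')(U, J) = Add(4, Mul(Rational(-1, 2), U, Pow(J, 2))) (Function('H')(U, J) = Add(5, Mul(Rational(-1, 2), Add(Mul(Pow(J, 2), U), 2))) = Add(5, Mul(Rational(-1, 2), Add(Mul(U, Pow(J, 2)), 2))) = Add(5, Mul(Rational(-1, 2), Add(2, Mul(U, Pow(J, 2))))) = Add(5, Add(-1, Mul(Rational(-1, 2), U, Pow(J, 2)))) = Add(4, Mul(Rational(-1, 2), U, Pow(J, 2))))
Mul(Function('H')(6, l), Add(8, 7)) = Mul(Add(4, Mul(Rational(-1, 2), 6, Pow(8, 2))), Add(8, 7)) = Mul(Add(4, Mul(Rational(-1, 2), 6, 64)), 15) = Mul(Add(4, -192), 15) = Mul(-188, 15) = -2820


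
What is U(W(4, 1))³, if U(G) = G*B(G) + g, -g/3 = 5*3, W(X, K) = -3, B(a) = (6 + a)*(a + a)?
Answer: 729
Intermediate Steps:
B(a) = 2*a*(6 + a) (B(a) = (6 + a)*(2*a) = 2*a*(6 + a))
g = -45 (g = -15*3 = -3*15 = -45)
U(G) = -45 + 2*G²*(6 + G) (U(G) = G*(2*G*(6 + G)) - 45 = 2*G²*(6 + G) - 45 = -45 + 2*G²*(6 + G))
U(W(4, 1))³ = (-45 + 2*(-3)²*(6 - 3))³ = (-45 + 2*9*3)³ = (-45 + 54)³ = 9³ = 729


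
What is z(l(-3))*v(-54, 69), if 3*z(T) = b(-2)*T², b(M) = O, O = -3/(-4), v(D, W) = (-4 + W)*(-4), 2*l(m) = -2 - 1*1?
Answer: -585/4 ≈ -146.25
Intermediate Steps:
l(m) = -3/2 (l(m) = (-2 - 1*1)/2 = (-2 - 1)/2 = (½)*(-3) = -3/2)
v(D, W) = 16 - 4*W
O = ¾ (O = -3*(-¼) = ¾ ≈ 0.75000)
b(M) = ¾
z(T) = T²/4 (z(T) = (3*T²/4)/3 = T²/4)
z(l(-3))*v(-54, 69) = ((-3/2)²/4)*(16 - 4*69) = ((¼)*(9/4))*(16 - 276) = (9/16)*(-260) = -585/4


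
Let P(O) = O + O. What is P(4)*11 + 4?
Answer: 92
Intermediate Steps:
P(O) = 2*O
P(4)*11 + 4 = (2*4)*11 + 4 = 8*11 + 4 = 88 + 4 = 92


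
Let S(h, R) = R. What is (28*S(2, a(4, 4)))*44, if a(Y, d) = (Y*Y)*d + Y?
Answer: 83776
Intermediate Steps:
a(Y, d) = Y + d*Y² (a(Y, d) = Y²*d + Y = d*Y² + Y = Y + d*Y²)
(28*S(2, a(4, 4)))*44 = (28*(4*(1 + 4*4)))*44 = (28*(4*(1 + 16)))*44 = (28*(4*17))*44 = (28*68)*44 = 1904*44 = 83776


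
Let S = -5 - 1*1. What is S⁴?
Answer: 1296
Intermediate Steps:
S = -6 (S = -5 - 1 = -6)
S⁴ = (-6)⁴ = 1296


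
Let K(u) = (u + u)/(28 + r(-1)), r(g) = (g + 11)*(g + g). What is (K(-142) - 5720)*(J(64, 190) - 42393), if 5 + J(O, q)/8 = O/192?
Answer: 488415567/2 ≈ 2.4421e+8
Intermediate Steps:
r(g) = 2*g*(11 + g) (r(g) = (11 + g)*(2*g) = 2*g*(11 + g))
J(O, q) = -40 + O/24 (J(O, q) = -40 + 8*(O/192) = -40 + O/24)
K(u) = u/4 (K(u) = (u + u)/(28 + 2*(-1)*(11 - 1)) = (2*u)/(28 + 2*(-1)*10) = (2*u)/(28 - 20) = (2*u)/8 = (2*u)*(1/8) = u/4)
(K(-142) - 5720)*(J(64, 190) - 42393) = ((1/4)*(-142) - 5720)*((-40 + (1/24)*64) - 42393) = (-71/2 - 5720)*((-40 + 8/3) - 42393) = -11511*(-112/3 - 42393)/2 = -11511/2*(-127291/3) = 488415567/2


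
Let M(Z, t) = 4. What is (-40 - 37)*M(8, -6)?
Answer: -308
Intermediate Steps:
(-40 - 37)*M(8, -6) = (-40 - 37)*4 = -77*4 = -308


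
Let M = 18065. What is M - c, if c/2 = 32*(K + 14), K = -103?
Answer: 23761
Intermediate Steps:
c = -5696 (c = 2*(32*(-103 + 14)) = 2*(32*(-89)) = 2*(-2848) = -5696)
M - c = 18065 - 1*(-5696) = 18065 + 5696 = 23761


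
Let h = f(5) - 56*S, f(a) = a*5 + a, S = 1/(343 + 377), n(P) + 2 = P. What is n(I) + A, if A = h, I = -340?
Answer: -28087/90 ≈ -312.08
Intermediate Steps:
n(P) = -2 + P
S = 1/720 ≈ 0.0013889
f(a) = 6*a (f(a) = 5*a + a = 6*a)
h = 2693/90 (h = 6*5 - 56*1/720 = 30 - 7/90 = 2693/90 ≈ 29.922)
A = 2693/90 ≈ 29.922
n(I) + A = (-2 - 340) + 2693/90 = -342 + 2693/90 = -28087/90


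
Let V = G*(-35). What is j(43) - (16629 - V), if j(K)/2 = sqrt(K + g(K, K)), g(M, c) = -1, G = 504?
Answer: -34269 + 2*sqrt(42) ≈ -34256.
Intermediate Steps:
V = -17640 (V = 504*(-35) = -17640)
j(K) = 2*sqrt(-1 + K) (j(K) = 2*sqrt(K - 1) = 2*sqrt(-1 + K))
j(43) - (16629 - V) = 2*sqrt(-1 + 43) - (16629 - 1*(-17640)) = 2*sqrt(42) - (16629 + 17640) = 2*sqrt(42) - 1*34269 = 2*sqrt(42) - 34269 = -34269 + 2*sqrt(42)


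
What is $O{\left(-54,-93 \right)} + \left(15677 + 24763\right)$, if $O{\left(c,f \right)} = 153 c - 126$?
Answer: $32052$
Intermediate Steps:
$O{\left(c,f \right)} = -126 + 153 c$
$O{\left(-54,-93 \right)} + \left(15677 + 24763\right) = \left(-126 + 153 \left(-54\right)\right) + \left(15677 + 24763\right) = \left(-126 - 8262\right) + 40440 = -8388 + 40440 = 32052$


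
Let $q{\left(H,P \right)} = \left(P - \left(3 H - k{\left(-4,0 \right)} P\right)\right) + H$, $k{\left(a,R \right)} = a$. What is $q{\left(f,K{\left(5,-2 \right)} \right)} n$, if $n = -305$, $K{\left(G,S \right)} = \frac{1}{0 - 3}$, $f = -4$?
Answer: $-2745$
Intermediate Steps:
$K{\left(G,S \right)} = - \frac{1}{3}$ ($K{\left(G,S \right)} = \frac{1}{-3} = - \frac{1}{3}$)
$q{\left(H,P \right)} = - 3 P - 2 H$ ($q{\left(H,P \right)} = \left(P - \left(3 H + 4 P\right)\right) + H = \left(- 3 H - 3 P\right) + H = - 3 P - 2 H$)
$q{\left(f,K{\left(5,-2 \right)} \right)} n = \left(\left(-3\right) \left(- \frac{1}{3}\right) - -8\right) \left(-305\right) = \left(1 + 8\right) \left(-305\right) = 9 \left(-305\right) = -2745$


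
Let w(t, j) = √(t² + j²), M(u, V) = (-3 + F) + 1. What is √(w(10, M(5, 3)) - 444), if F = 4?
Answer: √(-444 + 2*√26) ≈ 20.828*I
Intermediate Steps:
M(u, V) = 2 (M(u, V) = (-3 + 4) + 1 = 1 + 1 = 2)
w(t, j) = √(j² + t²)
√(w(10, M(5, 3)) - 444) = √(√(2² + 10²) - 444) = √(√(4 + 100) - 444) = √(√104 - 444) = √(2*√26 - 444) = √(-444 + 2*√26)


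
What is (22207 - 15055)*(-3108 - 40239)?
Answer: -310017744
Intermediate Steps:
(22207 - 15055)*(-3108 - 40239) = 7152*(-43347) = -310017744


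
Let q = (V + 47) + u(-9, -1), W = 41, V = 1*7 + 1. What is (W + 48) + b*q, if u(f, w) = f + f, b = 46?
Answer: 1791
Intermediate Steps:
V = 8 (V = 7 + 1 = 8)
u(f, w) = 2*f
q = 37 (q = (8 + 47) + 2*(-9) = 55 - 18 = 37)
(W + 48) + b*q = (41 + 48) + 46*37 = 89 + 1702 = 1791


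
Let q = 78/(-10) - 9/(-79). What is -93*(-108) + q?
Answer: 3964344/395 ≈ 10036.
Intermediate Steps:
q = -3036/395 (q = 78*(-1/10) - 9*(-1/79) = -39/5 + 9/79 = -3036/395 ≈ -7.6861)
-93*(-108) + q = -93*(-108) - 3036/395 = 10044 - 3036/395 = 3964344/395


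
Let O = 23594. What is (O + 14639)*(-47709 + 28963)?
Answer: -716715818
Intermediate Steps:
(O + 14639)*(-47709 + 28963) = (23594 + 14639)*(-47709 + 28963) = 38233*(-18746) = -716715818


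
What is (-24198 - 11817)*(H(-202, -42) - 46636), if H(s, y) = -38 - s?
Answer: 1673689080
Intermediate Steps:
(-24198 - 11817)*(H(-202, -42) - 46636) = (-24198 - 11817)*((-38 - 1*(-202)) - 46636) = -36015*((-38 + 202) - 46636) = -36015*(164 - 46636) = -36015*(-46472) = 1673689080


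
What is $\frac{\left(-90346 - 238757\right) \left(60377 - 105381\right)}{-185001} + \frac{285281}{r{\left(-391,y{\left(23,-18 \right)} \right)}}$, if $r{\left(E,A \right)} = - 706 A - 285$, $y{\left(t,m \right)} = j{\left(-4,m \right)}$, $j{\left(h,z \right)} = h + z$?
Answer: $- \frac{75256599636161}{940236749} \approx -80040.0$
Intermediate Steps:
$y{\left(t,m \right)} = -4 + m$
$r{\left(E,A \right)} = -285 - 706 A$
$\frac{\left(-90346 - 238757\right) \left(60377 - 105381\right)}{-185001} + \frac{285281}{r{\left(-391,y{\left(23,-18 \right)} \right)}} = \frac{\left(-90346 - 238757\right) \left(60377 - 105381\right)}{-185001} + \frac{285281}{-285 - 706 \left(-4 - 18\right)} = \left(-329103\right) \left(-45004\right) \left(- \frac{1}{185001}\right) + \frac{285281}{-285 - -15532} = 14810951412 \left(- \frac{1}{185001}\right) + \frac{285281}{-285 + 15532} = - \frac{4936983804}{61667} + \frac{285281}{15247} = - \frac{75256599636161}{940236749}$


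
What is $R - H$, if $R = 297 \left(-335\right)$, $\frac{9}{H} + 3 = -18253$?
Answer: $- \frac{1816380711}{18256} \approx -99495.0$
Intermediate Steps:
$H = - \frac{9}{18256}$ ($H = \frac{9}{-3 - 18253} = \frac{9}{-18256} = 9 \left(- \frac{1}{18256}\right) = - \frac{9}{18256} \approx -0.00049299$)
$R = -99495$
$R - H = -99495 - - \frac{9}{18256} = -99495 + \frac{9}{18256} = - \frac{1816380711}{18256}$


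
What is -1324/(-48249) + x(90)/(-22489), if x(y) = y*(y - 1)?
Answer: -356699054/1085071761 ≈ -0.32873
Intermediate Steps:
x(y) = y*(-1 + y)
-1324/(-48249) + x(90)/(-22489) = -1324/(-48249) + (90*(-1 + 90))/(-22489) = -1324*(-1/48249) + (90*89)*(-1/22489) = 1324/48249 + 8010*(-1/22489) = 1324/48249 - 8010/22489 = -356699054/1085071761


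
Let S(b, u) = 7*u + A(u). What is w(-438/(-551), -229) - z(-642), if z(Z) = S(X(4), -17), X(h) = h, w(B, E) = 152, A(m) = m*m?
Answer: -18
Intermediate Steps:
A(m) = m²
S(b, u) = u² + 7*u (S(b, u) = 7*u + u² = u² + 7*u)
z(Z) = 170 (z(Z) = -17*(7 - 17) = -17*(-10) = 170)
w(-438/(-551), -229) - z(-642) = 152 - 1*170 = 152 - 170 = -18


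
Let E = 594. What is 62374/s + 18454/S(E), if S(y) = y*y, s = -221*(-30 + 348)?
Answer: -132762067/158952618 ≈ -0.83523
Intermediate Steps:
s = -70278 (s = -221*318 = -70278)
S(y) = y²
62374/s + 18454/S(E) = 62374/(-70278) + 18454/(594²) = 62374*(-1/70278) + 18454/352836 = -2399/2703 + 18454*(1/352836) = -2399/2703 + 9227/176418 = -132762067/158952618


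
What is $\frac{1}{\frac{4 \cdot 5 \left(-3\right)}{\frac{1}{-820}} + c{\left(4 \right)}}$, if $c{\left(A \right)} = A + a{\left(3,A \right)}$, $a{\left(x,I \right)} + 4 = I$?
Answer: $\frac{1}{49204} \approx 2.0324 \cdot 10^{-5}$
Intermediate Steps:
$a{\left(x,I \right)} = -4 + I$
$c{\left(A \right)} = -4 + 2 A$ ($c{\left(A \right)} = A + \left(-4 + A\right) = -4 + 2 A$)
$\frac{1}{\frac{4 \cdot 5 \left(-3\right)}{\frac{1}{-820}} + c{\left(4 \right)}} = \frac{1}{\frac{4 \cdot 5 \left(-3\right)}{\frac{1}{-820}} + \left(-4 + 2 \cdot 4\right)} = \frac{1}{\frac{20 \left(-3\right)}{- \frac{1}{820}} + \left(-4 + 8\right)} = \frac{1}{\left(-60\right) \left(-820\right) + 4} = \frac{1}{49200 + 4} = \frac{1}{49204}$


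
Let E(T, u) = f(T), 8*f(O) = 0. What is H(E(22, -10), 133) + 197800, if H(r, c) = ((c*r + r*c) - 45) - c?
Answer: 197622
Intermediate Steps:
f(O) = 0 (f(O) = (⅛)*0 = 0)
E(T, u) = 0
H(r, c) = -45 - c + 2*c*r (H(r, c) = ((c*r + c*r) - 45) - c = (2*c*r - 45) - c = (-45 + 2*c*r) - c = -45 - c + 2*c*r)
H(E(22, -10), 133) + 197800 = (-45 - 1*133 + 2*133*0) + 197800 = (-45 - 133 + 0) + 197800 = -178 + 197800 = 197622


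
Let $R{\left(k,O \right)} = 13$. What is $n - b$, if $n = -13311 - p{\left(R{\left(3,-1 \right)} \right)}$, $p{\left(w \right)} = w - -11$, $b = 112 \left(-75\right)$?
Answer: $-4935$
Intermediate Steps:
$b = -8400$
$p{\left(w \right)} = 11 + w$ ($p{\left(w \right)} = w + 11 = 11 + w$)
$n = -13335$ ($n = -13311 - \left(11 + 13\right) = -13311 - 24 = -13335$)
$n - b = -13335 - -8400 = -13335 + 8400 = -4935$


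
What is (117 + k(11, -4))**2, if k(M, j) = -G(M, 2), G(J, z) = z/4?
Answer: 54289/4 ≈ 13572.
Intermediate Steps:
G(J, z) = z/4 (G(J, z) = z*(1/4) = z/4)
k(M, j) = -1/2 (k(M, j) = -2/4 = -1*1/2 = -1/2)
(117 + k(11, -4))**2 = (117 - 1/2)**2 = (233/2)**2 = 54289/4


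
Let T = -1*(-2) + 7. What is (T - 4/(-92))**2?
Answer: 43264/529 ≈ 81.785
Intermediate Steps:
T = 9 (T = 2 + 7 = 9)
(T - 4/(-92))**2 = (9 - 4/(-92))**2 = (9 - 4*(-1/92))**2 = (9 + 1/23)**2 = (208/23)**2 = 43264/529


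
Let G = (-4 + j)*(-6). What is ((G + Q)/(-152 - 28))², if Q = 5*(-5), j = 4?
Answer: 25/1296 ≈ 0.019290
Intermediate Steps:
G = 0 (G = (-4 + 4)*(-6) = 0*(-6) = 0)
Q = -25
((G + Q)/(-152 - 28))² = ((0 - 25)/(-152 - 28))² = (-25/(-180))² = (-25*(-1/180))² = (5/36)² = 25/1296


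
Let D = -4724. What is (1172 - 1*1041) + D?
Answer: -4593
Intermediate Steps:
(1172 - 1*1041) + D = (1172 - 1*1041) - 4724 = (1172 - 1041) - 4724 = 131 - 4724 = -4593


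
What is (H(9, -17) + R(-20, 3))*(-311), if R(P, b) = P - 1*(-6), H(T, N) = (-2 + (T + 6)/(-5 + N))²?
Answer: 1024745/484 ≈ 2117.2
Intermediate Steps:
H(T, N) = (-2 + (6 + T)/(-5 + N))²
R(P, b) = 6 + P (R(P, b) = P + 6 = 6 + P)
(H(9, -17) + R(-20, 3))*(-311) = ((16 + 9 - 2*(-17))²/(-5 - 17)² + (6 - 20))*(-311) = ((16 + 9 + 34)²/(-22)² - 14)*(-311) = ((1/484)*59² - 14)*(-311) = ((1/484)*3481 - 14)*(-311) = (3481/484 - 14)*(-311) = -3295/484*(-311) = 1024745/484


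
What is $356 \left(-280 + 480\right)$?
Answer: $71200$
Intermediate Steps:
$356 \left(-280 + 480\right) = 356 \cdot 200 = 71200$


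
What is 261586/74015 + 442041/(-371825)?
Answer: 12909309967/5504125475 ≈ 2.3454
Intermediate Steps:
261586/74015 + 442041/(-371825) = 261586*(1/74015) + 442041*(-1/371825) = 261586/74015 - 442041/371825 = 12909309967/5504125475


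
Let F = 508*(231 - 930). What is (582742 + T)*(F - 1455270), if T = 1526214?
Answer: -3817973802072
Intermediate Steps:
F = -355092 (F = 508*(-699) = -355092)
(582742 + T)*(F - 1455270) = (582742 + 1526214)*(-355092 - 1455270) = 2108956*(-1810362) = -3817973802072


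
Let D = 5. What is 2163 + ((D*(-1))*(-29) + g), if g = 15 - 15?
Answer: 2308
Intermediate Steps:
g = 0
2163 + ((D*(-1))*(-29) + g) = 2163 + ((5*(-1))*(-29) + 0) = 2163 + (-5*(-29) + 0) = 2163 + (145 + 0) = 2163 + 145 = 2308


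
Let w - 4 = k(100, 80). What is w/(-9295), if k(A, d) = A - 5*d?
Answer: 296/9295 ≈ 0.031845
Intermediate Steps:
w = -296 (w = 4 + (100 - 5*80) = 4 + (100 - 400) = 4 - 300 = -296)
w/(-9295) = -296/(-9295) = -296*(-1/9295) = 296/9295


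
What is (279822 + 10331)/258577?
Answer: 290153/258577 ≈ 1.1221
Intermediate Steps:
(279822 + 10331)/258577 = 290153*(1/258577) = 290153/258577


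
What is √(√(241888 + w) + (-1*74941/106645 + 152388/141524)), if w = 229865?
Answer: √(5325379650091511780 + 42711267421540485075*√52417)/3773206745 ≈ 26.215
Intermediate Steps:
√(√(241888 + w) + (-1*74941/106645 + 152388/141524)) = √(√(241888 + 229865) + (-1*74941/106645 + 152388/141524)) = √(√471753 + (-74941*1/106645 + 152388*(1/141524))) = √(3*√52417 + (-74941/106645 + 38097/35381)) = √(3*√52417 + 1411367044/3773206745) = √(1411367044/3773206745 + 3*√52417)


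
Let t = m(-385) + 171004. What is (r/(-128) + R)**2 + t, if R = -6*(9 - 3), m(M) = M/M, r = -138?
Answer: 705431705/4096 ≈ 1.7222e+5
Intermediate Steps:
m(M) = 1
R = -36 (R = -6*6 = -36)
t = 171005 (t = 1 + 171004 = 171005)
(r/(-128) + R)**2 + t = (-138/(-128) - 36)**2 + 171005 = (-138*(-1/128) - 36)**2 + 171005 = (69/64 - 36)**2 + 171005 = (-2235/64)**2 + 171005 = 4995225/4096 + 171005 = 705431705/4096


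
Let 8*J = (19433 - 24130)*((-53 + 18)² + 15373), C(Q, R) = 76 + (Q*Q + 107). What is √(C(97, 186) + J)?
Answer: 11*I*√321835/2 ≈ 3120.2*I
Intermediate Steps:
C(Q, R) = 183 + Q² (C(Q, R) = 76 + (Q² + 107) = 76 + (107 + Q²) = 183 + Q²)
J = -38980403/4 (J = ((19433 - 24130)*((-53 + 18)² + 15373))/8 = (-4697*((-35)² + 15373))/8 = (-4697*(1225 + 15373))/8 = (-4697*16598)/8 = (⅛)*(-77960806) = -38980403/4 ≈ -9.7451e+6)
√(C(97, 186) + J) = √((183 + 97²) - 38980403/4) = √((183 + 9409) - 38980403/4) = √(9592 - 38980403/4) = √(-38942035/4) = 11*I*√321835/2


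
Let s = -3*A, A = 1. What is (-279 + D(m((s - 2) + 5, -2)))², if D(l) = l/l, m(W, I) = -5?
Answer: 77284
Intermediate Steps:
s = -3 (s = -3*1 = -3)
D(l) = 1
(-279 + D(m((s - 2) + 5, -2)))² = (-279 + 1)² = (-278)² = 77284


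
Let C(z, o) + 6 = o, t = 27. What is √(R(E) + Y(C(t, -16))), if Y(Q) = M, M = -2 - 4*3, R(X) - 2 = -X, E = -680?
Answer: 2*√167 ≈ 25.846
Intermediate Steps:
C(z, o) = -6 + o
R(X) = 2 - X
M = -14 (M = -2 - 12 = -14)
Y(Q) = -14
√(R(E) + Y(C(t, -16))) = √((2 - 1*(-680)) - 14) = √((2 + 680) - 14) = √(682 - 14) = √668 = 2*√167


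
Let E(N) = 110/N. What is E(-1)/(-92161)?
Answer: 110/92161 ≈ 0.0011936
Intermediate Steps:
E(-1)/(-92161) = (110/(-1))/(-92161) = (110*(-1))*(-1/92161) = -110*(-1/92161) = 110/92161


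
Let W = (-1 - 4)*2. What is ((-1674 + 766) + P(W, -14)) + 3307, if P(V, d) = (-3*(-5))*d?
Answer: 2189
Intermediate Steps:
W = -10 (W = -5*2 = -10)
P(V, d) = 15*d
((-1674 + 766) + P(W, -14)) + 3307 = ((-1674 + 766) + 15*(-14)) + 3307 = (-908 - 210) + 3307 = -1118 + 3307 = 2189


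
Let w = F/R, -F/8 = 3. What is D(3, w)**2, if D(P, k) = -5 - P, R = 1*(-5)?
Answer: 64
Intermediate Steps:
R = -5
F = -24 (F = -8*3 = -24)
w = 24/5 (w = -24/(-5) = -24*(-1/5) = 24/5 ≈ 4.8000)
D(3, w)**2 = (-5 - 1*3)**2 = (-5 - 3)**2 = (-8)**2 = 64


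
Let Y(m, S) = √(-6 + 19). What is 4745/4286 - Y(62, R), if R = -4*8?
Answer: 4745/4286 - √13 ≈ -2.4985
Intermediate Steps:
R = -32
Y(m, S) = √13
4745/4286 - Y(62, R) = 4745/4286 - √13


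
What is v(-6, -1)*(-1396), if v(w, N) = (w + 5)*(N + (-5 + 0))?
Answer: -8376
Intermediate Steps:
v(w, N) = (-5 + N)*(5 + w) (v(w, N) = (5 + w)*(N - 5) = (5 + w)*(-5 + N) = (-5 + N)*(5 + w))
v(-6, -1)*(-1396) = (-25 - 5*(-6) + 5*(-1) - 1*(-6))*(-1396) = (-25 + 30 - 5 + 6)*(-1396) = 6*(-1396) = -8376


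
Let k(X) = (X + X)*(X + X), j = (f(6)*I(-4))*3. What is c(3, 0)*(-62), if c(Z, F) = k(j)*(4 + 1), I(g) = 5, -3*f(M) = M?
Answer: -1116000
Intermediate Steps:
f(M) = -M/3
j = -30 (j = (-⅓*6*5)*3 = -2*5*3 = -10*3 = -30)
k(X) = 4*X² (k(X) = (2*X)*(2*X) = 4*X²)
c(Z, F) = 18000 (c(Z, F) = (4*(-30)²)*(4 + 1) = (4*900)*5 = 3600*5 = 18000)
c(3, 0)*(-62) = 18000*(-62) = -1116000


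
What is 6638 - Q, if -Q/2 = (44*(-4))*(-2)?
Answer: 7342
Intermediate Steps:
Q = -704 (Q = -2*44*(-4)*(-2) = -(-352)*(-2) = -2*352 = -704)
6638 - Q = 6638 - 1*(-704) = 6638 + 704 = 7342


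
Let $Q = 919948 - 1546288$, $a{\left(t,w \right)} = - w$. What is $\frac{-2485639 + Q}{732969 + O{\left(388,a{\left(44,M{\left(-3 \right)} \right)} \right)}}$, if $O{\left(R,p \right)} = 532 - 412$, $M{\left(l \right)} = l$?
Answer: $- \frac{3111979}{733089} \approx -4.245$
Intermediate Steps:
$O{\left(R,p \right)} = 120$
$Q = -626340$
$\frac{-2485639 + Q}{732969 + O{\left(388,a{\left(44,M{\left(-3 \right)} \right)} \right)}} = \frac{-2485639 - 626340}{732969 + 120} = - \frac{3111979}{733089}$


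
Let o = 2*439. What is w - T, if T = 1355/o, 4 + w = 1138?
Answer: 994297/878 ≈ 1132.5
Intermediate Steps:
o = 878
w = 1134 (w = -4 + 1138 = 1134)
T = 1355/878 ≈ 1.5433
w - T = 1134 - 1*1355/878 = 1134 - 1355/878 = 994297/878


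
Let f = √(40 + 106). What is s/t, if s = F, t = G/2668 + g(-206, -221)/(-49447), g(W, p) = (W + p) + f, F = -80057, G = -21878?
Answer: 2853350126579680829390/291957713577328049 - 7044512083775324*√146/291957713577328049 ≈ 9772.9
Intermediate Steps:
f = √146 ≈ 12.083
g(W, p) = W + p + √146 (g(W, p) = (W + p) + √146 = W + p + √146)
t = -540331115/65962298 - √146/49447 (t = -21878/2668 + (-206 - 221 + √146)/(-49447) = -21878*1/2668 + (-427 + √146)*(-1/49447) = -10939/1334 + (427/49447 - √146/49447) = -540331115/65962298 - √146/49447 ≈ -8.1918)
s = -80057
s/t = -80057/(-540331115/65962298 - √146/49447)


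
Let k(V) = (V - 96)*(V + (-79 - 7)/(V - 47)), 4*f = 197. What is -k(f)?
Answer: 74239/144 ≈ 515.55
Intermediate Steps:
f = 197/4 (f = (¼)*197 = 197/4 ≈ 49.250)
k(V) = (-96 + V)*(V - 86/(-47 + V))
-k(f) = -(8256 + (197/4)³ - 143*(197/4)² + 4426*(197/4))/(-47 + 197/4) = -(8256 + 7645373/64 - 143*38809/16 + 435961/2)/9/4 = -4*(8256 + 7645373/64 - 5549687/16 + 435961/2)/9 = -4*(-74239)/(9*64) = -1*(-74239/144) = 74239/144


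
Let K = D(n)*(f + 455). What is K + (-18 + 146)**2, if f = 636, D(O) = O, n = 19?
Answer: 37113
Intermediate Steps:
K = 20729 (K = 19*(636 + 455) = 19*1091 = 20729)
K + (-18 + 146)**2 = 20729 + (-18 + 146)**2 = 20729 + 128**2 = 20729 + 16384 = 37113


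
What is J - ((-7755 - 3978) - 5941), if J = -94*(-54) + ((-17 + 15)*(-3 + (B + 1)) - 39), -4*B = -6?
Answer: 22712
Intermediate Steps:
B = 3/2 (B = -¼*(-6) = 3/2 ≈ 1.5000)
J = 5038 (J = -94*(-54) + ((-17 + 15)*(-3 + (3/2 + 1)) - 39) = 5076 + (-2*(-3 + 5/2) - 39) = 5076 + (-2*(-½) - 39) = 5076 + (1 - 39) = 5076 - 38 = 5038)
J - ((-7755 - 3978) - 5941) = 5038 - ((-7755 - 3978) - 5941) = 5038 - (-11733 - 5941) = 5038 - 1*(-17674) = 5038 + 17674 = 22712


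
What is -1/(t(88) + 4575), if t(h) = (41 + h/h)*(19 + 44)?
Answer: -1/7221 ≈ -0.00013848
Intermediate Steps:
t(h) = 2646 (t(h) = (41 + 1)*63 = 42*63 = 2646)
-1/(t(88) + 4575) = -1/(2646 + 4575) = -1/7221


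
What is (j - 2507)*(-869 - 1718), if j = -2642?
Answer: 13320463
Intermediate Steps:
(j - 2507)*(-869 - 1718) = (-2642 - 2507)*(-869 - 1718) = -5149*(-2587) = 13320463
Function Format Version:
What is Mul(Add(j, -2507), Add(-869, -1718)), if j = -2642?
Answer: 13320463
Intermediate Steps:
Mul(Add(j, -2507), Add(-869, -1718)) = Mul(Add(-2642, -2507), Add(-869, -1718)) = Mul(-5149, -2587) = 13320463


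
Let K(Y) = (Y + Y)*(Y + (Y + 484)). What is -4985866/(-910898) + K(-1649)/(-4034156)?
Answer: 10958746960/3453669767 ≈ 3.1731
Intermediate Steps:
K(Y) = 2*Y*(484 + 2*Y) (K(Y) = (2*Y)*(Y + (484 + Y)) = (2*Y)*(484 + 2*Y) = 2*Y*(484 + 2*Y))
-4985866/(-910898) + K(-1649)/(-4034156) = -4985866/(-910898) + (4*(-1649)*(242 - 1649))/(-4034156) = -4985866*(-1/910898) + (4*(-1649)*(-1407))*(-1/4034156) = 131207/23971 + 9280572*(-1/4034156) = 131207/23971 - 331449/144077 = 10958746960/3453669767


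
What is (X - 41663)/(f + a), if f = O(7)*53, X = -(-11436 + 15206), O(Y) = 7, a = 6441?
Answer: -45433/6812 ≈ -6.6696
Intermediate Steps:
X = -3770 (X = -1*3770 = -3770)
f = 371 (f = 7*53 = 371)
(X - 41663)/(f + a) = (-3770 - 41663)/(371 + 6441) = -45433/6812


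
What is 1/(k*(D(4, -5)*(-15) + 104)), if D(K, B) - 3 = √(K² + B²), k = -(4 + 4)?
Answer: 59/45952 + 15*√41/45952 ≈ 0.0033741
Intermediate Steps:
k = -8 (k = -1*8 = -8)
D(K, B) = 3 + √(B² + K²) (D(K, B) = 3 + √(K² + B²) = 3 + √(B² + K²))
1/(k*(D(4, -5)*(-15) + 104)) = 1/(-8*((3 + √((-5)² + 4²))*(-15) + 104)) = 1/(-8*((3 + √(25 + 16))*(-15) + 104)) = 1/(-8*((3 + √41)*(-15) + 104)) = 1/(-8*((-45 - 15*√41) + 104)) = 1/(-8*(59 - 15*√41)) = 1/(-472 + 120*√41)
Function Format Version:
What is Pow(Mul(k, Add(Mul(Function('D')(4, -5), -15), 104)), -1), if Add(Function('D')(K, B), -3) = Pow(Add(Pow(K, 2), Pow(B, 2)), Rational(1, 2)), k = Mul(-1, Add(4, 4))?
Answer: Add(Rational(59, 45952), Mul(Rational(15, 45952), Pow(41, Rational(1, 2)))) ≈ 0.0033741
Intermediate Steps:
k = -8 (k = Mul(-1, 8) = -8)
Function('D')(K, B) = Add(3, Pow(Add(Pow(B, 2), Pow(K, 2)), Rational(1, 2))) (Function('D')(K, B) = Add(3, Pow(Add(Pow(K, 2), Pow(B, 2)), Rational(1, 2))) = Add(3, Pow(Add(Pow(B, 2), Pow(K, 2)), Rational(1, 2))))
Pow(Mul(k, Add(Mul(Function('D')(4, -5), -15), 104)), -1) = Pow(Mul(-8, Add(Mul(Add(3, Pow(Add(Pow(-5, 2), Pow(4, 2)), Rational(1, 2))), -15), 104)), -1) = Pow(Mul(-8, Add(Mul(Add(3, Pow(Add(25, 16), Rational(1, 2))), -15), 104)), -1) = Pow(Mul(-8, Add(Mul(Add(3, Pow(41, Rational(1, 2))), -15), 104)), -1) = Pow(Mul(-8, Add(Add(-45, Mul(-15, Pow(41, Rational(1, 2)))), 104)), -1) = Pow(Mul(-8, Add(59, Mul(-15, Pow(41, Rational(1, 2))))), -1) = Pow(Add(-472, Mul(120, Pow(41, Rational(1, 2)))), -1)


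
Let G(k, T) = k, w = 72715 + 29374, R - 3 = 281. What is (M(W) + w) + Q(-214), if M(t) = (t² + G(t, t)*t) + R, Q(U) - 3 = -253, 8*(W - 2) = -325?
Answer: 3363417/32 ≈ 1.0511e+5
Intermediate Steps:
W = -309/8 (W = 2 + (⅛)*(-325) = 2 - 325/8 = -309/8 ≈ -38.625)
R = 284 (R = 3 + 281 = 284)
w = 102089
Q(U) = -250 (Q(U) = 3 - 253 = -250)
M(t) = 284 + 2*t² (M(t) = (t² + t*t) + 284 = (t² + t²) + 284 = 2*t² + 284 = 284 + 2*t²)
(M(W) + w) + Q(-214) = ((284 + 2*(-309/8)²) + 102089) - 250 = ((284 + 2*(95481/64)) + 102089) - 250 = ((284 + 95481/32) + 102089) - 250 = (104569/32 + 102089) - 250 = 3371417/32 - 250 = 3363417/32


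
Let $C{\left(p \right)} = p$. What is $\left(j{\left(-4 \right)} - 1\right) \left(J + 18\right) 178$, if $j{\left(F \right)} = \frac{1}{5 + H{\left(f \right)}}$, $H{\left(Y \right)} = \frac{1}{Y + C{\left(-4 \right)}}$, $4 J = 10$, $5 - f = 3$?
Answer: $- \frac{25543}{9} \approx -2838.1$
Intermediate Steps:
$f = 2$ ($f = 5 - 3 = 2$)
$J = \frac{5}{2}$ ($J = \frac{1}{4} \cdot 10 = \frac{5}{2} \approx 2.5$)
$H{\left(Y \right)} = \frac{1}{-4 + Y}$ ($H{\left(Y \right)} = \frac{1}{Y - 4} = \frac{1}{-4 + Y}$)
$j{\left(F \right)} = \frac{2}{9}$ ($j{\left(F \right)} = \frac{1}{5 + \frac{1}{-4 + 2}} = \frac{1}{5 + \frac{1}{-2}} = \frac{1}{5 - \frac{1}{2}} = \frac{1}{\frac{9}{2}} = \frac{2}{9}$)
$\left(j{\left(-4 \right)} - 1\right) \left(J + 18\right) 178 = \left(\frac{2}{9} - 1\right) \left(\frac{5}{2} + 18\right) 178 = \left(- \frac{7}{9}\right) \frac{41}{2} \cdot 178 = \left(- \frac{287}{18}\right) 178 = - \frac{25543}{9}$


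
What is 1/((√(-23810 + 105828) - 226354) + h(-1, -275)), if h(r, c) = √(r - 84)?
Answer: 1/(-226354 + √82018 + I*√85) ≈ -4.4235e-6 - 1.8e-10*I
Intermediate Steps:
h(r, c) = √(-84 + r)
1/((√(-23810 + 105828) - 226354) + h(-1, -275)) = 1/((√(-23810 + 105828) - 226354) + √(-84 - 1)) = 1/((√82018 - 226354) + √(-85)) = 1/((-226354 + √82018) + I*√85) = 1/(-226354 + √82018 + I*√85)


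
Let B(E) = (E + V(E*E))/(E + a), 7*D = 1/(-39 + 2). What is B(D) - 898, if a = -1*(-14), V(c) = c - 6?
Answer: -843512494/938875 ≈ -898.43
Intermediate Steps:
V(c) = -6 + c
a = 14
D = -1/259 (D = 1/(7*(-39 + 2)) = (⅐)/(-37) = (⅐)*(-1/37) = -1/259 ≈ -0.0038610)
B(E) = (-6 + E + E²)/(14 + E) (B(E) = (E + (-6 + E*E))/(E + 14) = (E + (-6 + E²))/(14 + E) = (-6 + E + E²)/(14 + E))
B(D) - 898 = (-6 - 1/259 + (-1/259)²)/(14 - 1/259) - 898 = (-6 - 1/259 + 1/67081)/(3625/259) - 898 = (259/3625)*(-402744/67081) - 898 = -402744/938875 - 898 = -843512494/938875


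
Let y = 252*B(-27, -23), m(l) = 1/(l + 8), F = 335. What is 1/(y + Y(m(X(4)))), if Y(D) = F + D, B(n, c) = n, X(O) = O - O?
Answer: -8/51751 ≈ -0.00015459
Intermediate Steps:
X(O) = 0
m(l) = 1/(8 + l)
Y(D) = 335 + D
y = -6804 (y = 252*(-27) = -6804)
1/(y + Y(m(X(4)))) = 1/(-6804 + (335 + 1/(8 + 0))) = 1/(-6804 + (335 + 1/8)) = 1/(-6804 + 2681/8) = 1/(-51751/8) = -8/51751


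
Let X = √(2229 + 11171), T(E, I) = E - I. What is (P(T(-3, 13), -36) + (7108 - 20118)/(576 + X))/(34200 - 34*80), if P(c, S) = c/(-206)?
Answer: -12020473/16129923085 + 6505*√134/501123824 ≈ -0.00059496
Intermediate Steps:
P(c, S) = -c/206 (P(c, S) = c*(-1/206) = -c/206)
X = 10*√134 (X = √13400 = 10*√134 ≈ 115.76)
(P(T(-3, 13), -36) + (7108 - 20118)/(576 + X))/(34200 - 34*80) = (-(-3 - 1*13)/206 + (7108 - 20118)/(576 + 10*√134))/(34200 - 34*80) = (-(-3 - 13)/206 - 13010/(576 + 10*√134))/(34200 - 2720) = (-1/206*(-16) - 13010/(576 + 10*√134))/31480 = (8/103 - 13010/(576 + 10*√134))*(1/31480) = 1/405305 - 1301/(3148*(576 + 10*√134))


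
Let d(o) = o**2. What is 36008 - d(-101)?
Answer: 25807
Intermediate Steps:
36008 - d(-101) = 36008 - 1*(-101)**2 = 36008 - 1*10201 = 36008 - 10201 = 25807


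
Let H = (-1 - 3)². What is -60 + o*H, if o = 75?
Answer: 1140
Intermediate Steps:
H = 16 (H = (-4)² = 16)
-60 + o*H = -60 + 75*16 = -60 + 1200 = 1140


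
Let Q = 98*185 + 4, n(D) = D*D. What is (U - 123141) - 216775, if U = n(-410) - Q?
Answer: -189950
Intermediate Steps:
n(D) = D**2
Q = 18134 (Q = 18130 + 4 = 18134)
U = 149966 (U = (-410)**2 - 1*18134 = 168100 - 18134 = 149966)
(U - 123141) - 216775 = (149966 - 123141) - 216775 = 26825 - 216775 = -189950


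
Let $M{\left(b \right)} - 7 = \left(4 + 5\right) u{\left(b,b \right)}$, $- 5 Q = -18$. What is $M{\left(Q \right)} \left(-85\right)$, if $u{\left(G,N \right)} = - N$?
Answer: $2159$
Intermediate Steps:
$Q = \frac{18}{5}$ ($Q = \left(- \frac{1}{5}\right) \left(-18\right) = \frac{18}{5} \approx 3.6$)
$M{\left(b \right)} = 7 - 9 b$ ($M{\left(b \right)} = 7 + \left(4 + 5\right) \left(- b\right) = 7 + 9 \left(- b\right) = 7 - 9 b$)
$M{\left(Q \right)} \left(-85\right) = \left(7 - \frac{162}{5}\right) \left(-85\right) = \left(- \frac{127}{5}\right) \left(-85\right) = 2159$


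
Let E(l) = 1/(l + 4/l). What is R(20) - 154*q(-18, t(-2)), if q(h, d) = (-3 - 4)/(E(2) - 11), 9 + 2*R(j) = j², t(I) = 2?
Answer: 8189/86 ≈ 95.221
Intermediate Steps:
R(j) = -9/2 + j²/2
q(h, d) = 28/43 (q(h, d) = (-3 - 4)/(2/(4 + 2²) - 11) = -7/(2/(4 + 4) - 11) = -7/(2/8 - 11) = -7/(2*(⅛) - 11) = -7/(¼ - 11) = -7/(-43/4) = -7*(-4/43) = 28/43)
R(20) - 154*q(-18, t(-2)) = (-9/2 + (½)*20²) - 154*28/43 = (-9/2 + (½)*400) - 4312/43 = (-9/2 + 200) - 4312/43 = 391/2 - 4312/43 = 8189/86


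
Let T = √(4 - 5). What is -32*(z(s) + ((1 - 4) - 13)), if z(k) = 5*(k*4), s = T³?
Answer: 512 + 640*I ≈ 512.0 + 640.0*I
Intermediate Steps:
T = I (T = √(-1) = I ≈ 1.0*I)
s = -I (s = I³ = -I ≈ -1.0*I)
z(k) = 20*k (z(k) = 5*(4*k) = 20*k)
-32*(z(s) + ((1 - 4) - 13)) = -32*(20*(-I) + ((1 - 4) - 13)) = -32*(-20*I + (-3 - 13)) = -32*(-20*I - 16) = -32*(-16 - 20*I) = 512 + 640*I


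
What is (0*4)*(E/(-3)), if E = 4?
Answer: 0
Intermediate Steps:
(0*4)*(E/(-3)) = (0*4)*(4/(-3)) = 0*(4*(-1/3)) = 0*(-4/3) = 0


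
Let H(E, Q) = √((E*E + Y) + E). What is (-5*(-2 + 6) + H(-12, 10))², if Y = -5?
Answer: (20 - √127)² ≈ 76.223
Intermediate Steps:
H(E, Q) = √(-5 + E + E²) (H(E, Q) = √((E*E - 5) + E) = √((E² - 5) + E) = √((-5 + E²) + E) = √(-5 + E + E²))
(-5*(-2 + 6) + H(-12, 10))² = (-5*(-2 + 6) + √(-5 - 12 + (-12)²))² = (-5*4 + √(-5 - 12 + 144))² = (-20 + √127)²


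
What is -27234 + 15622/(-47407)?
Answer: -1291097860/47407 ≈ -27234.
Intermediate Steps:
-27234 + 15622/(-47407) = -27234 + 15622*(-1/47407) = -27234 - 15622/47407 = -1291097860/47407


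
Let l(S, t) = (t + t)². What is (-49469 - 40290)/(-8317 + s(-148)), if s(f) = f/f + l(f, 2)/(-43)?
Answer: 3859637/357604 ≈ 10.793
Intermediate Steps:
l(S, t) = 4*t² (l(S, t) = (2*t)² = 4*t²)
s(f) = 27/43 (s(f) = f/f + (4*2²)/(-43) = 1 + (4*4)*(-1/43) = 1 + 16*(-1/43) = 1 - 16/43 = 27/43)
(-49469 - 40290)/(-8317 + s(-148)) = (-49469 - 40290)/(-8317 + 27/43) = -89759/(-357604/43) = -89759*(-43/357604) = 3859637/357604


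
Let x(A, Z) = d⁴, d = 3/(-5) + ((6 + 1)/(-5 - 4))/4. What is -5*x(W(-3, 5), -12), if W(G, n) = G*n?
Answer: -418161601/209952000 ≈ -1.9917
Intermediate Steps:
d = -143/180 (d = 3*(-⅕) + (7/(-9))*(¼) = -⅗ + (7*(-⅑))*(¼) = -⅗ - 7/9*¼ = -⅗ - 7/36 = -143/180 ≈ -0.79444)
x(A, Z) = 418161601/1049760000 (x(A, Z) = (-143/180)⁴ = 418161601/1049760000)
-5*x(W(-3, 5), -12) = -5*418161601/1049760000 = -418161601/209952000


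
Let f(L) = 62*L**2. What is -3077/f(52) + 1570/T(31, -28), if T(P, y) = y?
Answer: -65823379/1173536 ≈ -56.090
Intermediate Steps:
-3077/f(52) + 1570/T(31, -28) = -3077/(62*52**2) + 1570/(-28) = -3077/(62*2704) + 1570*(-1/28) = -3077/167648 - 785/14 = -65823379/1173536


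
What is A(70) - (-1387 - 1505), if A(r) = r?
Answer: 2962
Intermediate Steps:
A(70) - (-1387 - 1505) = 70 - (-1387 - 1505) = 70 - 1*(-2892) = 70 + 2892 = 2962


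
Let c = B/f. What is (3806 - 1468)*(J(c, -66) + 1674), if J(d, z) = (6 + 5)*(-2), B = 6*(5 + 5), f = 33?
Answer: 3862376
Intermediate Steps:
B = 60 (B = 6*10 = 60)
c = 20/11 (c = 60/33 = 60*(1/33) = 20/11 ≈ 1.8182)
J(d, z) = -22 (J(d, z) = 11*(-2) = -22)
(3806 - 1468)*(J(c, -66) + 1674) = (3806 - 1468)*(-22 + 1674) = 2338*1652 = 3862376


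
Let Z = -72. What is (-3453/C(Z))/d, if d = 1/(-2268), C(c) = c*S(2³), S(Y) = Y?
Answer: -217539/16 ≈ -13596.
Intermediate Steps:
C(c) = 8*c (C(c) = c*2³ = c*8 = 8*c)
d = -1/2268 ≈ -0.00044092
(-3453/C(Z))/d = (-3453/(8*(-72)))/(-1/2268) = -3453/(-576)*(-2268) = -3453*(-1/576)*(-2268) = (1151/192)*(-2268) = -217539/16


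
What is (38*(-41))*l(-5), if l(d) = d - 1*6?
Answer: 17138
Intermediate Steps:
l(d) = -6 + d (l(d) = d - 6 = -6 + d)
(38*(-41))*l(-5) = (38*(-41))*(-6 - 5) = -1558*(-11) = 17138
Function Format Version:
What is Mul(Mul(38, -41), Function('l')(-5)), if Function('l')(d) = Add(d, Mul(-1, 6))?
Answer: 17138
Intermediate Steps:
Function('l')(d) = Add(-6, d) (Function('l')(d) = Add(d, -6) = Add(-6, d))
Mul(Mul(38, -41), Function('l')(-5)) = Mul(Mul(38, -41), Add(-6, -5)) = Mul(-1558, -11) = 17138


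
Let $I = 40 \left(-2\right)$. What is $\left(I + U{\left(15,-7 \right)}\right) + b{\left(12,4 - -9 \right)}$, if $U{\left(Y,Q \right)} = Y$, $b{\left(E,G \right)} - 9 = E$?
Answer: $-44$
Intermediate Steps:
$b{\left(E,G \right)} = 9 + E$
$I = -80$
$\left(I + U{\left(15,-7 \right)}\right) + b{\left(12,4 - -9 \right)} = \left(-80 + 15\right) + \left(9 + 12\right) = -65 + 21 = -44$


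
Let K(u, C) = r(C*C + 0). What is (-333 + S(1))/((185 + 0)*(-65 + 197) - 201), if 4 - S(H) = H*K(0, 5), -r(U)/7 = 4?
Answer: -301/24219 ≈ -0.012428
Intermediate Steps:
r(U) = -28 (r(U) = -7*4 = -28)
K(u, C) = -28
S(H) = 4 + 28*H (S(H) = 4 - H*(-28) = 4 - (-28)*H = 4 + 28*H)
(-333 + S(1))/((185 + 0)*(-65 + 197) - 201) = (-333 + (4 + 28*1))/((185 + 0)*(-65 + 197) - 201) = (-333 + (4 + 28))/(185*132 - 201) = (-333 + 32)/(24420 - 201) = -301/24219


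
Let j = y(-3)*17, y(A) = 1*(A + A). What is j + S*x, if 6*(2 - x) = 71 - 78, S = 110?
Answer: 739/3 ≈ 246.33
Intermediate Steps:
x = 19/6 (x = 2 - (71 - 78)/6 = 2 - ⅙*(-7) = 2 + 7/6 = 19/6 ≈ 3.1667)
y(A) = 2*A (y(A) = 1*(2*A) = 2*A)
j = -102 (j = (2*(-3))*17 = -6*17 = -102)
j + S*x = -102 + 110*(19/6) = -102 + 1045/3 = 739/3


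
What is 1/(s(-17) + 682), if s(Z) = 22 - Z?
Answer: 1/721 ≈ 0.0013870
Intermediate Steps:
1/(s(-17) + 682) = 1/((22 - 1*(-17)) + 682) = 1/((22 + 17) + 682) = 1/(39 + 682) = 1/721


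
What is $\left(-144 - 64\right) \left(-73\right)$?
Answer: $15184$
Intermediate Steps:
$\left(-144 - 64\right) \left(-73\right) = \left(-208\right) \left(-73\right) = 15184$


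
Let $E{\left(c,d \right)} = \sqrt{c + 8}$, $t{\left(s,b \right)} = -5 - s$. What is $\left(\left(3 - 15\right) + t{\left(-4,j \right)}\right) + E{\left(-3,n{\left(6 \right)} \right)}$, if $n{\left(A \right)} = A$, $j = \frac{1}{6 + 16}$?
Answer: $-13 + \sqrt{5} \approx -10.764$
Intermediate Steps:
$j = \frac{1}{22} \approx 0.045455$
$E{\left(c,d \right)} = \sqrt{8 + c}$
$\left(\left(3 - 15\right) + t{\left(-4,j \right)}\right) + E{\left(-3,n{\left(6 \right)} \right)} = \left(\left(3 - 15\right) - 1\right) + \sqrt{8 - 3} = \left(-12 + \left(-5 + 4\right)\right) + \sqrt{5} = \left(-12 - 1\right) + \sqrt{5} = -13 + \sqrt{5}$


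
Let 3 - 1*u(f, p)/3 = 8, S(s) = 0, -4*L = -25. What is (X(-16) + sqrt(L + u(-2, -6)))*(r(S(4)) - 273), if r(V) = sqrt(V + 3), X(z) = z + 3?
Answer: (26 - I*sqrt(35))*(273 - sqrt(3))/2 ≈ 3526.5 - 802.42*I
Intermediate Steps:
L = 25/4 (L = -1/4*(-25) = 25/4 ≈ 6.2500)
u(f, p) = -15 (u(f, p) = 9 - 3*8 = 9 - 24 = -15)
X(z) = 3 + z
r(V) = sqrt(3 + V)
(X(-16) + sqrt(L + u(-2, -6)))*(r(S(4)) - 273) = ((3 - 16) + sqrt(25/4 - 15))*(sqrt(3 + 0) - 273) = (-13 + sqrt(-35/4))*(sqrt(3) - 273) = (-13 + I*sqrt(35)/2)*(-273 + sqrt(3)) = (-273 + sqrt(3))*(-13 + I*sqrt(35)/2)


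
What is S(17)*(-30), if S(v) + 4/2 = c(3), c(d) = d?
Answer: -30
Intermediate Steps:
S(v) = 1 (S(v) = -2 + 3 = 1)
S(17)*(-30) = 1*(-30) = -30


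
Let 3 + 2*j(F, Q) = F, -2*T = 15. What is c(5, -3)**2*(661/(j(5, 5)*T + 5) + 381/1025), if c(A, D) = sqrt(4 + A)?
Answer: -2435661/1025 ≈ -2376.3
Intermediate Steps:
T = -15/2 (T = -1/2*15 = -15/2 ≈ -7.5000)
j(F, Q) = -3/2 + F/2
c(5, -3)**2*(661/(j(5, 5)*T + 5) + 381/1025) = (sqrt(4 + 5))**2*(661/((-3/2 + (1/2)*5)*(-15/2) + 5) + 381/1025) = (sqrt(9))**2*(661/((-3/2 + 5/2)*(-15/2) + 5) + 381*(1/1025)) = 3**2*(661/(1*(-15/2) + 5) + 381/1025) = 9*(661/(-15/2 + 5) + 381/1025) = 9*(661/(-5/2) + 381/1025) = 9*(661*(-2/5) + 381/1025) = 9*(-1322/5 + 381/1025) = 9*(-270629/1025) = -2435661/1025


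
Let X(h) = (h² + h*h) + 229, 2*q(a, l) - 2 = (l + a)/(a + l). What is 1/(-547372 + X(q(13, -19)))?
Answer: -2/1094277 ≈ -1.8277e-6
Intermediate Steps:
q(a, l) = 3/2 (q(a, l) = 1 + ((l + a)/(a + l))/2 = 1 + ((a + l)/(a + l))/2 = 1 + (½)*1 = 1 + ½ = 3/2)
X(h) = 229 + 2*h² (X(h) = (h² + h²) + 229 = 2*h² + 229 = 229 + 2*h²)
1/(-547372 + X(q(13, -19))) = 1/(-547372 + (229 + 2*(3/2)²)) = 1/(-547372 + (229 + 2*(9/4))) = 1/(-547372 + (229 + 9/2)) = 1/(-547372 + 467/2) = 1/(-1094277/2) = -2/1094277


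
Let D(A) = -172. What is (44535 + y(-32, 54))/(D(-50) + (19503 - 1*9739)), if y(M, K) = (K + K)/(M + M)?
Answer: 6537/1408 ≈ 4.6428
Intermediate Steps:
y(M, K) = K/M (y(M, K) = (2*K)/((2*M)) = (2*K)*(1/(2*M)) = K/M)
(44535 + y(-32, 54))/(D(-50) + (19503 - 1*9739)) = (44535 + 54/(-32))/(-172 + (19503 - 1*9739)) = (44535 + 54*(-1/32))/(-172 + (19503 - 9739)) = (44535 - 27/16)/(-172 + 9764) = (712533/16)/9592 = (712533/16)*(1/9592) = 6537/1408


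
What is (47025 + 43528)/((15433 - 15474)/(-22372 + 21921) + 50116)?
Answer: 996083/551277 ≈ 1.8069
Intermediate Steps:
(47025 + 43528)/((15433 - 15474)/(-22372 + 21921) + 50116) = 90553/(-41/(-451) + 50116) = 90553/(-41*(-1/451) + 50116) = 90553/(1/11 + 50116) = 90553/(551277/11) = 90553*(11/551277) = 996083/551277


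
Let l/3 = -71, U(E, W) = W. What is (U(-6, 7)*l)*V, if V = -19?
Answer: 28329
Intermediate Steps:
l = -213 (l = 3*(-71) = -213)
(U(-6, 7)*l)*V = (7*(-213))*(-19) = -1491*(-19) = 28329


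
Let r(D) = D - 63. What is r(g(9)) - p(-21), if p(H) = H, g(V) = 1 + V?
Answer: -32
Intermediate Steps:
r(D) = -63 + D
r(g(9)) - p(-21) = (-63 + (1 + 9)) - 1*(-21) = (-63 + 10) + 21 = -53 + 21 = -32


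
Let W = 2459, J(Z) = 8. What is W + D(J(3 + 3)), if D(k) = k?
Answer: 2467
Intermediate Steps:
W + D(J(3 + 3)) = 2459 + 8 = 2467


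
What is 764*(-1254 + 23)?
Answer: -940484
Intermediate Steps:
764*(-1254 + 23) = 764*(-1231) = -940484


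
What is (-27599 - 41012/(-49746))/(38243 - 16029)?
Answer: -686449421/552528822 ≈ -1.2424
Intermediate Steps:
(-27599 - 41012/(-49746))/(38243 - 16029) = (-27599 - 41012*(-1/49746))/22214 = (-27599 + 20506/24873)*(1/22214) = -686449421/24873*1/22214 = -686449421/552528822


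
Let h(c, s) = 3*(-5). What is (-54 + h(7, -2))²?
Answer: 4761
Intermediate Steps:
h(c, s) = -15
(-54 + h(7, -2))² = (-54 - 15)² = (-69)² = 4761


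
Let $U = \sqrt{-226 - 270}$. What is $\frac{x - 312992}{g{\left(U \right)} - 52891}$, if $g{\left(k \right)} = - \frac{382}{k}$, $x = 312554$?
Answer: $\frac{2872615992}{346884813725} + \frac{167316 i \sqrt{31}}{346884813725} \approx 0.0082812 + 2.6855 \cdot 10^{-6} i$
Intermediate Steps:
$U = 4 i \sqrt{31}$ ($U = \sqrt{-496} = 4 i \sqrt{31} \approx 22.271 i$)
$\frac{x - 312992}{g{\left(U \right)} - 52891} = \frac{312554 - 312992}{- \frac{382}{4 i \sqrt{31}} - 52891} = - \frac{438}{- 382 \left(- \frac{i \sqrt{31}}{124}\right) - 52891} = - \frac{438}{\frac{191 i \sqrt{31}}{62} - 52891} = - \frac{438}{-52891 + \frac{191 i \sqrt{31}}{62}}$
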